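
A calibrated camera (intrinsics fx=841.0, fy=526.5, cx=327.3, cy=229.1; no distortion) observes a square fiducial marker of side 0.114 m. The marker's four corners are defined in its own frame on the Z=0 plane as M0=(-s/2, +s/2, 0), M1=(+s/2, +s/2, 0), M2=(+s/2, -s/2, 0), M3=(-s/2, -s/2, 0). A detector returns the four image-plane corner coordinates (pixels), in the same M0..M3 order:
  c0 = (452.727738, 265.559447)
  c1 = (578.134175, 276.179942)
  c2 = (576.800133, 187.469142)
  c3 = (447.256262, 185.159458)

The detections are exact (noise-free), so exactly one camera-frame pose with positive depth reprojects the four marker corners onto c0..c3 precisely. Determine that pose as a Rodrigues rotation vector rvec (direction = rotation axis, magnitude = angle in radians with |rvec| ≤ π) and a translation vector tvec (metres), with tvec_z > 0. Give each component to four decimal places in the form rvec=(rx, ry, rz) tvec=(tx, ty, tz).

Intrinsics K: fx=841.0, fy=526.5, cx=327.3, cy=229.1
Marker side s = 0.114 m; corners in marker frame (Z=0):
  M0 = (-0.0570, +0.0570, 0)
  M1 = (+0.0570, +0.0570, 0)
  M2 = (+0.0570, -0.0570, 0)
  M3 = (-0.0570, -0.0570, 0)
Detected image corners:
  c0 = (452.727738, 265.559447) px
  c1 = (578.134175, 276.179942) px
  c2 = (576.800133, 187.469142) px
  c3 = (447.256262, 185.159458) px
Planar DLT: solve 8×8 A·h = b for H (H[2,2]=1):
  H  [+662.84553 +189.17479 +510.54149]
  H  [-145.12457 +810.36058 +229.17187]
  H  [-0.88576 +0.30835 +1.00000]
B = K⁻¹H; ‖b₁‖=1.442233, ‖b₂‖=1.442233; λ = 2/(‖b₁‖+‖b₂‖) = 0.693369, sign → tz>0 ⇒ λ=+0.693369
r₁ = λ·B[:,0] = (+0.78551,+0.07612,-0.61416); r₂ = λ·B[:,1] = (+0.07276,+0.97416,+0.21380)
r₃ = r₁×r₂ = (+0.61456,-0.21263,+0.75967); SVD([r₁ r₂ r₃]) → R = UVᵀ:
  R  [+0.78551 +0.07276 +0.61456]
  R  [+0.07612 +0.97416 -0.21263]
  R  [-0.61416 +0.21380 +0.75967]
t = (+0.15107, +0.00009, +0.69337) m
tr R = 2.519341; θ = arccos((tr R − 1)/2) = 0.707990 rad = 40.565°
axis k = ((R−Rᵀ)₃₂, (R−Rᵀ)₁₃, (R−Rᵀ)₂₁) / (2 sinθ) = (+0.327868, +0.944720, +0.002585)
rvec = θ·k = (+0.232127, +0.668852, +0.001830)

rvec=(0.2321, 0.6689, 0.0018) tvec=(0.1511, 0.0001, 0.6934)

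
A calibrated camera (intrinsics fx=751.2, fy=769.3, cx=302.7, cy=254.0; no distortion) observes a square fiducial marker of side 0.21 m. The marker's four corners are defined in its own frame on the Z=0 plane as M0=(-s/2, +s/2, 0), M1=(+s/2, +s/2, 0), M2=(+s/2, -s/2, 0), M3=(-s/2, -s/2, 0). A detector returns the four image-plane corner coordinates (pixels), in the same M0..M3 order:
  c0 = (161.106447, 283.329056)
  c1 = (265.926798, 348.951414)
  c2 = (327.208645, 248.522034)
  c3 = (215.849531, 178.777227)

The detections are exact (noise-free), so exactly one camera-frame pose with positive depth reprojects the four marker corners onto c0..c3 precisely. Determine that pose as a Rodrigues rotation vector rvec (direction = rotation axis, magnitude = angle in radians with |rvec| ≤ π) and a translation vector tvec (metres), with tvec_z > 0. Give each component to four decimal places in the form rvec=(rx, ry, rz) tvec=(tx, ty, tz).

Intrinsics K: fx=751.2, fy=769.3, cx=302.7, cy=254.0
Marker side s = 0.21 m; corners in marker frame (Z=0):
  M0 = (-0.1050, +0.1050, 0)
  M1 = (+0.1050, +0.1050, 0)
  M2 = (+0.1050, -0.1050, 0)
  M3 = (-0.1050, -0.1050, 0)
Detected image corners:
  c0 = (161.106447, 283.329056) px
  c1 = (265.926798, 348.951414) px
  c2 = (327.208645, 248.522034) px
  c3 = (215.849531, 178.777227) px
Planar DLT: solve 8×8 A·h = b for H (H[2,2]=1):
  H  [+514.47429 -206.26378 +241.64939]
  H  [+322.25987 +564.49331 +266.45113]
  H  [+0.00096 +0.28858 +1.00000]
B = K⁻¹H; ‖b₁‖=0.802327, ‖b₂‖=0.802327; λ = 2/(‖b₁‖+‖b₂‖) = 1.246374, sign → tz>0 ⇒ λ=+1.246374
r₁ = λ·B[:,0] = (+0.85312,+0.52171,+0.00120); r₂ = λ·B[:,1] = (-0.48716,+0.79580,+0.35968)
r₃ = r₁×r₂ = (+0.18670,-0.30743,+0.93307); SVD([r₁ r₂ r₃]) → R = UVᵀ:
  R  [+0.85312 -0.48716 +0.18670]
  R  [+0.52171 +0.79580 -0.30743]
  R  [+0.00120 +0.35968 +0.93307]
t = (-0.10129, +0.02017, +1.24637) m
tr R = 2.581999; θ = arccos((tr R − 1)/2) = 0.658356 rad = 37.721°
axis k = ((R−Rᵀ)₃₂, (R−Rᵀ)₁₃, (R−Rᵀ)₂₁) / (2 sinθ) = (+0.545192, +0.151597, +0.824490)
rvec = θ·k = (+0.358930, +0.099804, +0.542808)

rvec=(0.3589, 0.0998, 0.5428) tvec=(-0.1013, 0.0202, 1.2464)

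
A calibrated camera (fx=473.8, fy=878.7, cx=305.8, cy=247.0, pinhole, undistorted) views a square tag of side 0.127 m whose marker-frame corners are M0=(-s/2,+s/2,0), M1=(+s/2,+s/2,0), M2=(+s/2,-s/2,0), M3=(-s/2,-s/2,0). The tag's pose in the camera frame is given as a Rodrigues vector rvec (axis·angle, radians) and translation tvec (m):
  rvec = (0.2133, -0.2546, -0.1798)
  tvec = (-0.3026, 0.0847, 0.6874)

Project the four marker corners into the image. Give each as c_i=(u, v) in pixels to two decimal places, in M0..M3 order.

Intrinsics K: fx=473.8, fy=878.7, cx=305.8, cy=247.0
Marker side s = 0.127 m; corners in marker frame (Z=0):
  M0 = (-0.0635, +0.0635, 0)
  M1 = (+0.0635, +0.0635, 0)
  M2 = (+0.0635, -0.0635, 0)
  M3 = (-0.0635, -0.0635, 0)
rvec = (0.2133, -0.2546, -0.1798), |rvec| = θ = 0.37769 rad = 21.640°
Rodrigues: sinθ=0.36877, 1−cosθ=0.07048; R = I + sinθ·[k]× + (1−cosθ)·[k]×²:
    [+0.95200 +0.14872 -0.26754]
    [-0.20239 +0.96155 -0.18565]
    [+0.22964 +0.23088 +0.94549]
t = (-0.3026, 0.0847, 0.6874) m
M0: Pc = R·M0+t = (-0.35361, +0.15861, +0.68748); u = 473.8·(-0.35361)/0.68748 + 305.8 = 62.0987, v = 878.7·(+0.15861)/0.68748 + 247.0 = 449.7270
M1: Pc = R·M1+t = (-0.23270, +0.13291, +0.71664); u = 473.8·(-0.23270)/0.71664 + 305.8 = 151.9506, v = 878.7·(+0.13291)/0.71664 + 247.0 = 409.9613
M2: Pc = R·M2+t = (-0.25159, +0.01079, +0.68732); u = 473.8·(-0.25159)/0.68732 + 305.8 = 132.3669, v = 878.7·(+0.01079)/0.68732 + 247.0 = 260.7945
M3: Pc = R·M3+t = (-0.37250, +0.03649, +0.65816); u = 473.8·(-0.37250)/0.65816 + 305.8 = 37.6441, v = 878.7·(+0.03649)/0.65816 + 247.0 = 295.7220

c0=(62.10, 449.73) c1=(151.95, 409.96) c2=(132.37, 260.79) c3=(37.64, 295.72)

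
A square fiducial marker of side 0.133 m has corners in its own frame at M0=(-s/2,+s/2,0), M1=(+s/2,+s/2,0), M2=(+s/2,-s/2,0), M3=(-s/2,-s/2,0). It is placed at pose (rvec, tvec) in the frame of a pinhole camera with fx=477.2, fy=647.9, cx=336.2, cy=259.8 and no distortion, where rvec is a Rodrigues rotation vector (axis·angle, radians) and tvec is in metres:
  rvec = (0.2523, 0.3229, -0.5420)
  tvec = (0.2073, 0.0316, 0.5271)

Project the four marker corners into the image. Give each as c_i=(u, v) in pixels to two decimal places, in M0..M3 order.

Intrinsics K: fx=477.2, fy=647.9, cx=336.2, cy=259.8
Marker side s = 0.133 m; corners in marker frame (Z=0):
  M0 = (-0.0665, +0.0665, 0)
  M1 = (+0.0665, +0.0665, 0)
  M2 = (+0.0665, -0.0665, 0)
  M3 = (-0.0665, -0.0665, 0)
rvec = (0.2523, 0.3229, -0.5420), |rvec| = θ = 0.67947 rad = 38.931°
Rodrigues: sinθ=0.62838, 1−cosθ=0.22210; R = I + sinθ·[k]× + (1−cosθ)·[k]×²:
    [+0.80853 +0.54044 +0.23284]
    [-0.46206 +0.82806 -0.31752]
    [-0.36440 +0.14914 +0.91922]
t = (0.2073, 0.0316, 0.5271) m
M0: Pc = R·M0+t = (+0.18947, +0.11739, +0.56125); u = 477.2·(+0.18947)/0.56125 + 336.2 = 497.2976, v = 647.9·(+0.11739)/0.56125 + 259.8 = 395.3166
M1: Pc = R·M1+t = (+0.29701, +0.05594, +0.51278); u = 477.2·(+0.29701)/0.51278 + 336.2 = 612.5952, v = 647.9·(+0.05594)/0.51278 + 259.8 = 330.4789
M2: Pc = R·M2+t = (+0.22513, -0.05419, +0.49295); u = 477.2·(+0.22513)/0.49295 + 336.2 = 554.1352, v = 647.9·(-0.05419)/0.49295 + 259.8 = 188.5726
M3: Pc = R·M3+t = (+0.11759, +0.00726, +0.54142); u = 477.2·(+0.11759)/0.54142 + 336.2 = 439.8466, v = 647.9·(+0.00726)/0.54142 + 259.8 = 268.4887

c0=(497.30, 395.32) c1=(612.60, 330.48) c2=(554.14, 188.57) c3=(439.85, 268.49)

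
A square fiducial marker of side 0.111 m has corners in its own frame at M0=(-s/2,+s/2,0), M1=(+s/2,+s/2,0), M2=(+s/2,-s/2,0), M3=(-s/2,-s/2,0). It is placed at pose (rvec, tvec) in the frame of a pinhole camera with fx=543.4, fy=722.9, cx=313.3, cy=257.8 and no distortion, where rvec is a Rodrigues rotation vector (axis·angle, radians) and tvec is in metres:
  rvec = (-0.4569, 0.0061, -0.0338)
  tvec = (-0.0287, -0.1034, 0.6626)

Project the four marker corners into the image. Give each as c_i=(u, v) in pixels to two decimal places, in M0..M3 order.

c0=(243.09, 199.18) c1=(337.57, 194.92) c2=(333.10, 94.68) c3=(245.35, 98.60)

Intrinsics K: fx=543.4, fy=722.9, cx=313.3, cy=257.8
Marker side s = 0.111 m; corners in marker frame (Z=0):
  M0 = (-0.0555, +0.0555, 0)
  M1 = (+0.0555, +0.0555, 0)
  M2 = (+0.0555, -0.0555, 0)
  M3 = (-0.0555, -0.0555, 0)
rvec = (-0.4569, 0.0061, -0.0338), |rvec| = θ = 0.45819 rad = 26.252°
Rodrigues: sinθ=0.44232, 1−cosθ=0.10315; R = I + sinθ·[k]× + (1−cosθ)·[k]×²:
    [+0.99942 +0.03126 +0.01348]
    [-0.03400 +0.89687 +0.44098]
    [+0.00170 -0.44118 +0.89742]
t = (-0.0287, -0.1034, 0.6626) m
M0: Pc = R·M0+t = (-0.08243, -0.05174, +0.63802); u = 543.4·(-0.08243)/0.63802 + 313.3 = 243.0921, v = 722.9·(-0.05174)/0.63802 + 257.8 = 199.1806
M1: Pc = R·M1+t = (+0.02850, -0.05551, +0.63821); u = 543.4·(+0.02850)/0.63821 + 313.3 = 337.5686, v = 722.9·(-0.05551)/0.63821 + 257.8 = 194.9232
M2: Pc = R·M2+t = (+0.02503, -0.15506, +0.68718); u = 543.4·(+0.02503)/0.68718 + 313.3 = 333.0952, v = 722.9·(-0.15506)/0.68718 + 257.8 = 94.6763
M3: Pc = R·M3+t = (-0.08590, -0.15129, +0.68699); u = 543.4·(-0.08590)/0.68699 + 313.3 = 245.3522, v = 722.9·(-0.15129)/0.68699 + 257.8 = 98.6027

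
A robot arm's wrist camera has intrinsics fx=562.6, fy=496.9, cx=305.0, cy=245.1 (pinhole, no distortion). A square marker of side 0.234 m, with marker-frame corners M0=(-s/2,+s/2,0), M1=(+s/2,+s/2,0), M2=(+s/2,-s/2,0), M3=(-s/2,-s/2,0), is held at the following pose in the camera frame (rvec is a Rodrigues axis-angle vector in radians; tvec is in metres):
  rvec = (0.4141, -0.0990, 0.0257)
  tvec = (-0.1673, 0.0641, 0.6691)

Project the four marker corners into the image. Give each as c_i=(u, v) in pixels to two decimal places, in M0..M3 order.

c0=(74.10, 365.52) c1=(261.57, 362.35) c2=(264.52, 211.85) c3=(48.39, 209.66)

Intrinsics K: fx=562.6, fy=496.9, cx=305.0, cy=245.1
Marker side s = 0.234 m; corners in marker frame (Z=0):
  M0 = (-0.1170, +0.1170, 0)
  M1 = (+0.1170, +0.1170, 0)
  M2 = (+0.1170, -0.1170, 0)
  M3 = (-0.1170, -0.1170, 0)
rvec = (0.4141, -0.0990, 0.0257), |rvec| = θ = 0.42654 rad = 24.439°
Rodrigues: sinθ=0.41373, 1−cosθ=0.08960; R = I + sinθ·[k]× + (1−cosθ)·[k]×²:
    [+0.99485 -0.04512 -0.09078]
    [+0.00474 +0.91523 -0.40291]
    [+0.10127 +0.40040 +0.91073]
t = (-0.1673, 0.0641, 0.6691) m
M0: Pc = R·M0+t = (-0.28898, +0.17063, +0.70410); u = 562.6·(-0.28898)/0.70410 + 305.0 = 74.0981, v = 496.9·(+0.17063)/0.70410 + 245.1 = 365.5158
M1: Pc = R·M1+t = (-0.05618, +0.17174, +0.72780); u = 562.6·(-0.05618)/0.72780 + 305.0 = 261.5707, v = 496.9·(+0.17174)/0.72780 + 245.1 = 362.3522
M2: Pc = R·M2+t = (-0.04562, -0.04243, +0.63410); u = 562.6·(-0.04562)/0.63410 + 305.0 = 264.5204, v = 496.9·(-0.04243)/0.63410 + 245.1 = 211.8528
M3: Pc = R·M3+t = (-0.27842, -0.04354, +0.61040); u = 562.6·(-0.27842)/0.61040 + 305.0 = 48.3861, v = 496.9·(-0.04354)/0.61040 + 245.1 = 209.6595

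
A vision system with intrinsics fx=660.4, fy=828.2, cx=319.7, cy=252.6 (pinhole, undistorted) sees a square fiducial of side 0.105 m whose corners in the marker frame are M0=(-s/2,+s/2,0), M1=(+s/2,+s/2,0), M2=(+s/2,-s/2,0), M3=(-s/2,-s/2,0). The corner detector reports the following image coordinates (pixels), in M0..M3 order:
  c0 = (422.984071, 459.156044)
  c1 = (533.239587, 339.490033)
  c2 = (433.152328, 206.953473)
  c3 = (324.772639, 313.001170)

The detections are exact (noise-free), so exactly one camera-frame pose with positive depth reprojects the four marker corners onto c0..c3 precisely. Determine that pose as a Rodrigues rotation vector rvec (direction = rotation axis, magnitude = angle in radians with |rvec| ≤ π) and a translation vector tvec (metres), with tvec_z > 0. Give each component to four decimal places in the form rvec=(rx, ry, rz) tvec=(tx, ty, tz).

Intrinsics K: fx=660.4, fy=828.2, cx=319.7, cy=252.6
Marker side s = 0.105 m; corners in marker frame (Z=0):
  M0 = (-0.0525, +0.0525, 0)
  M1 = (+0.0525, +0.0525, 0)
  M2 = (+0.0525, -0.0525, 0)
  M3 = (-0.0525, -0.0525, 0)
Detected image corners:
  c0 = (422.984071, 459.156044) px
  c1 = (533.239587, 339.490033) px
  c2 = (433.152328, 206.953473) px
  c3 = (324.772639, 313.001170) px
Planar DLT: solve 8×8 A·h = b for H (H[2,2]=1):
  H  [+1238.09963 +695.55799 +428.34611]
  H  [-921.11427 +1134.04109 +326.16174]
  H  [+0.46029 -0.58090 +1.00000]
B = K⁻¹H; ‖b₁‖=2.123614, ‖b₂‖=2.123614; λ = 2/(‖b₁‖+‖b₂‖) = 0.470895, sign → tz>0 ⇒ λ=+0.470895
r₁ = λ·B[:,0] = (+0.77789,-0.58983,+0.21675); r₂ = λ·B[:,1] = (+0.62839,+0.72822,-0.27354)
r₃ = r₁×r₂ = (+0.00350,+0.34899,+0.93712); SVD([r₁ r₂ r₃]) → R = UVᵀ:
  R  [+0.77789 +0.62839 +0.00350]
  R  [-0.58983 +0.72822 +0.34899]
  R  [+0.21675 -0.27354 +0.93712]
t = (+0.07747, +0.04183, +0.47090) m
tr R = 2.443233; θ = arccos((tr R − 1)/2) = 0.764662 rad = 43.812°
axis k = ((R−Rᵀ)₃₂, (R−Rᵀ)₁₃, (R−Rᵀ)₂₁) / (2 sinθ) = (-0.449617, -0.154014, -0.879844)
rvec = θ·k = (-0.343805, -0.117769, -0.672783)

rvec=(-0.3438, -0.1178, -0.6728) tvec=(0.0775, 0.0418, 0.4709)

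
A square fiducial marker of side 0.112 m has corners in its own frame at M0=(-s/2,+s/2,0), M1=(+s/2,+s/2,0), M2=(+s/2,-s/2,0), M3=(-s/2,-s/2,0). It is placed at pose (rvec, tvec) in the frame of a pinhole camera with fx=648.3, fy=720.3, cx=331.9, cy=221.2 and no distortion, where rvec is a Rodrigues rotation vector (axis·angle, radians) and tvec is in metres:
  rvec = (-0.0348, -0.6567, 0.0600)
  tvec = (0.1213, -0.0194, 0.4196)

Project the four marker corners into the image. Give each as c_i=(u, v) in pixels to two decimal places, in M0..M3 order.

Intrinsics K: fx=648.3, fy=720.3, cx=331.9, cy=221.2
Marker side s = 0.112 m; corners in marker frame (Z=0):
  M0 = (-0.0560, +0.0560, 0)
  M1 = (+0.0560, +0.0560, 0)
  M2 = (+0.0560, -0.0560, 0)
  M3 = (-0.0560, -0.0560, 0)
rvec = (-0.0348, -0.6567, 0.0600), |rvec| = θ = 0.66035 rad = 37.835°
Rodrigues: sinθ=0.61340, 1−cosθ=0.21022; R = I + sinθ·[k]× + (1−cosθ)·[k]×²:
    [+0.79036 -0.04472 -0.61101]
    [+0.06675 +0.99768 +0.01333]
    [+0.60900 -0.05132 +0.79151]
t = (0.1213, -0.0194, 0.4196) m
M0: Pc = R·M0+t = (+0.07454, +0.03273, +0.38262); u = 648.3·(+0.07454)/0.38262 + 331.9 = 458.1904, v = 720.3·(+0.03273)/0.38262 + 221.2 = 282.8193
M1: Pc = R·M1+t = (+0.16306, +0.04021, +0.45083); u = 648.3·(+0.16306)/0.45083 + 331.9 = 566.3770, v = 720.3·(+0.04021)/0.45083 + 221.2 = 285.4414
M2: Pc = R·M2+t = (+0.16806, -0.07153, +0.45658); u = 648.3·(+0.16806)/0.45658 + 331.9 = 570.5364, v = 720.3·(-0.07153)/0.45658 + 221.2 = 108.3505
M3: Pc = R·M3+t = (+0.07954, -0.07901, +0.38837); u = 648.3·(+0.07954)/0.38837 + 331.9 = 464.6814, v = 720.3·(-0.07901)/0.38837 + 221.2 = 74.6656

c0=(458.19, 282.82) c1=(566.38, 285.44) c2=(570.54, 108.35) c3=(464.68, 74.67)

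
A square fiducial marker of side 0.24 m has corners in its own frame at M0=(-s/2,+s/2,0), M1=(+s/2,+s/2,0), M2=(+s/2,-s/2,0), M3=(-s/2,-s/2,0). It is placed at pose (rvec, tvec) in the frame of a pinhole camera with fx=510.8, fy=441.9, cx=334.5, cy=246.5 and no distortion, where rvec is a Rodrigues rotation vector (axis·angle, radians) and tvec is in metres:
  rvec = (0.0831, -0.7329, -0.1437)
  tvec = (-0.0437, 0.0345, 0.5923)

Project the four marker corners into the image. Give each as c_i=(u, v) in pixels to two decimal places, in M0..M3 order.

Intrinsics K: fx=510.8, fy=441.9, cx=334.5, cy=246.5
Marker side s = 0.24 m; corners in marker frame (Z=0):
  M0 = (-0.1200, +0.1200, 0)
  M1 = (+0.1200, +0.1200, 0)
  M2 = (+0.1200, -0.1200, 0)
  M3 = (-0.1200, -0.1200, 0)
rvec = (0.0831, -0.7329, -0.1437), |rvec| = θ = 0.75146 rad = 43.056°
Rodrigues: sinθ=0.68271, 1−cosθ=0.26931; R = I + sinθ·[k]× + (1−cosθ)·[k]×²:
    [+0.73398 +0.10151 -0.67154]
    [-0.15960 +0.98686 -0.02527]
    [+0.66015 +0.12572 +0.74054]
t = (-0.0437, 0.0345, 0.5923) m
M0: Pc = R·M0+t = (-0.11960, +0.17207, +0.52817); u = 510.8·(-0.11960)/0.52817 + 334.5 = 218.8357, v = 441.9·(+0.17207)/0.52817 + 246.5 = 390.4688
M1: Pc = R·M1+t = (+0.05656, +0.13377, +0.68660); u = 510.8·(+0.05656)/0.68660 + 334.5 = 376.5770, v = 441.9·(+0.13377)/0.68660 + 246.5 = 332.5954
M2: Pc = R·M2+t = (+0.03220, -0.10307, +0.65643); u = 510.8·(+0.03220)/0.65643 + 334.5 = 359.5542, v = 441.9·(-0.10307)/0.65643 + 246.5 = 177.1115
M3: Pc = R·M3+t = (-0.14396, -0.06477, +0.49800); u = 510.8·(-0.14396)/0.49800 + 334.5 = 186.8396, v = 441.9·(-0.06477)/0.49800 + 246.5 = 189.0247

c0=(218.84, 390.47) c1=(376.58, 332.60) c2=(359.55, 177.11) c3=(186.84, 189.02)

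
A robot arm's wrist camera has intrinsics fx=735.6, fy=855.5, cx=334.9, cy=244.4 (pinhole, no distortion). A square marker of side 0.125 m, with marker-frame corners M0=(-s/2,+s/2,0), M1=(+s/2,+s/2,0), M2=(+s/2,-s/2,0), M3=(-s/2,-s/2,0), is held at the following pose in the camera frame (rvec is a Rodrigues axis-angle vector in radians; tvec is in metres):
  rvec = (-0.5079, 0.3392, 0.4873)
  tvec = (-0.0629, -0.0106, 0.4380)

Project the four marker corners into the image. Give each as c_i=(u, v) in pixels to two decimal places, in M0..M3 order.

c0=(88.73, 273.23) c1=(252.52, 375.70) c2=(371.57, 173.53) c3=(210.78, 102.93)

Intrinsics K: fx=735.6, fy=855.5, cx=334.9, cy=244.4
Marker side s = 0.125 m; corners in marker frame (Z=0):
  M0 = (-0.0625, +0.0625, 0)
  M1 = (+0.0625, +0.0625, 0)
  M2 = (+0.0625, -0.0625, 0)
  M3 = (-0.0625, -0.0625, 0)
rvec = (-0.5079, 0.3392, 0.4873), |rvec| = θ = 0.78133 rad = 44.767°
Rodrigues: sinθ=0.70423, 1−cosθ=0.29002; R = I + sinθ·[k]× + (1−cosθ)·[k]×²:
    [+0.83253 -0.52106 +0.18814]
    [+0.35736 +0.76464 +0.53630]
    [-0.42331 -0.37925 +0.82279]
t = (-0.0629, -0.0106, 0.4380) m
M0: Pc = R·M0+t = (-0.14750, +0.01485, +0.44075); u = 735.6·(-0.14750)/0.44075 + 334.9 = 88.7301, v = 855.5·(+0.01485)/0.44075 + 244.4 = 273.2325
M1: Pc = R·M1+t = (-0.04343, +0.05953, +0.38784); u = 735.6·(-0.04343)/0.38784 + 334.9 = 252.5224, v = 855.5·(+0.05953)/0.38784 + 244.4 = 375.7007
M2: Pc = R·M2+t = (+0.02170, -0.03605, +0.43525); u = 735.6·(+0.02170)/0.43525 + 334.9 = 371.5729, v = 855.5·(-0.03605)/0.43525 + 244.4 = 173.5330
M3: Pc = R·M3+t = (-0.08237, -0.08073, +0.48816); u = 735.6·(-0.08237)/0.48816 + 334.9 = 210.7826, v = 855.5·(-0.08073)/0.48816 + 244.4 = 102.9294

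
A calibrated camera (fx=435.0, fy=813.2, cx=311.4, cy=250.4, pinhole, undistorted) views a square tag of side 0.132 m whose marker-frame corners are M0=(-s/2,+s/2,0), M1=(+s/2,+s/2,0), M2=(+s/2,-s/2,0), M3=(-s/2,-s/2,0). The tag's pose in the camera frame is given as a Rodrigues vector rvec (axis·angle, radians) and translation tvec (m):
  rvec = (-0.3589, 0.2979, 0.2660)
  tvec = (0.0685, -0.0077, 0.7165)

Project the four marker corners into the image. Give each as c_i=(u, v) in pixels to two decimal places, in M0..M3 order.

c0=(303.81, 294.09) c1=(381.80, 328.93) c2=(402.41, 188.97) c3=(327.35, 164.02)

Intrinsics K: fx=435.0, fy=813.2, cx=311.4, cy=250.4
Marker side s = 0.132 m; corners in marker frame (Z=0):
  M0 = (-0.0660, +0.0660, 0)
  M1 = (+0.0660, +0.0660, 0)
  M2 = (+0.0660, -0.0660, 0)
  M3 = (-0.0660, -0.0660, 0)
rvec = (-0.3589, 0.2979, 0.2660), |rvec| = θ = 0.53694 rad = 30.765°
Rodrigues: sinθ=0.51151, 1−cosθ=0.14072; R = I + sinθ·[k]× + (1−cosθ)·[k]×²:
    [+0.92215 -0.30559 +0.23719]
    [+0.20122 +0.90259 +0.38058]
    [-0.33039 -0.30322 +0.89381]
t = (0.0685, -0.0077, 0.7165) m
M0: Pc = R·M0+t = (-0.01253, +0.03859, +0.71829); u = 435.0·(-0.01253)/0.71829 + 311.4 = 303.8115, v = 813.2·(+0.03859)/0.71829 + 250.4 = 294.0898
M1: Pc = R·M1+t = (+0.10919, +0.06515, +0.67468); u = 435.0·(+0.10919)/0.67468 + 311.4 = 381.8020, v = 813.2·(+0.06515)/0.67468 + 250.4 = 328.9274
M2: Pc = R·M2+t = (+0.14953, -0.05399, +0.71471); u = 435.0·(+0.14953)/0.71471 + 311.4 = 402.4104, v = 813.2·(-0.05399)/0.71471 + 250.4 = 188.9687
M3: Pc = R·M3+t = (+0.02781, -0.08055, +0.75832); u = 435.0·(+0.02781)/0.75832 + 311.4 = 327.3512, v = 813.2·(-0.08055)/0.75832 + 250.4 = 164.0190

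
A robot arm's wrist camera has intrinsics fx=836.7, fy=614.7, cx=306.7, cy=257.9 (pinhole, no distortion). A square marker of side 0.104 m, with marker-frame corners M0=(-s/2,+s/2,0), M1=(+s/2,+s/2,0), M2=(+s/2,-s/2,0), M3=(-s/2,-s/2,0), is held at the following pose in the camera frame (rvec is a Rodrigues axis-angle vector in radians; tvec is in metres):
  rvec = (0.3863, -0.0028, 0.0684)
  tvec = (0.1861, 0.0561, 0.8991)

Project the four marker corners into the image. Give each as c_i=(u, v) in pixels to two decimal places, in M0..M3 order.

c0=(425.87, 325.35) c1=(520.07, 329.82) c2=(536.20, 265.92) c3=(437.83, 261.13)

Intrinsics K: fx=836.7, fy=614.7, cx=306.7, cy=257.9
Marker side s = 0.104 m; corners in marker frame (Z=0):
  M0 = (-0.0520, +0.0520, 0)
  M1 = (+0.0520, +0.0520, 0)
  M2 = (+0.0520, -0.0520, 0)
  M3 = (-0.0520, -0.0520, 0)
rvec = (0.3863, -0.0028, 0.0684), |rvec| = θ = 0.39232 rad = 22.478°
Rodrigues: sinθ=0.38233, 1−cosθ=0.07598; R = I + sinθ·[k]× + (1−cosθ)·[k]×²:
    [+0.99769 -0.06719 +0.01031]
    [+0.06612 +0.92403 -0.37656]
    [+0.01577 +0.37637 +0.92633]
t = (0.1861, 0.0561, 0.8991) m
M0: Pc = R·M0+t = (+0.13073, +0.10071, +0.91785); u = 836.7·(+0.13073)/0.91785 + 306.7 = 425.8682, v = 614.7·(+0.10071)/0.91785 + 257.9 = 325.3478
M1: Pc = R·M1+t = (+0.23449, +0.10759, +0.91949); u = 836.7·(+0.23449)/0.91949 + 306.7 = 520.0725, v = 614.7·(+0.10759)/0.91949 + 257.9 = 329.8249
M2: Pc = R·M2+t = (+0.24147, +0.01149, +0.88035); u = 836.7·(+0.24147)/0.88035 + 306.7 = 536.2012, v = 614.7·(+0.01149)/0.88035 + 257.9 = 265.9221
M3: Pc = R·M3+t = (+0.13771, +0.00461, +0.87871); u = 836.7·(+0.13771)/0.87871 + 306.7 = 437.8306, v = 614.7·(+0.00461)/0.87871 + 257.9 = 261.1263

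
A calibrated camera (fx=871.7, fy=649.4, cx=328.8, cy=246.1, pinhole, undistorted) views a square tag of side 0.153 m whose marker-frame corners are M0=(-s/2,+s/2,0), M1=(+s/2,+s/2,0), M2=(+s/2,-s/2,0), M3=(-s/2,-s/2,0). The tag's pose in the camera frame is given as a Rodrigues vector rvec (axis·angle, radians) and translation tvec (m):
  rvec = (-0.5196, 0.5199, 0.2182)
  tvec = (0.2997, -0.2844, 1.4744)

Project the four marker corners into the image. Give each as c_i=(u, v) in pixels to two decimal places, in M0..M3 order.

Intrinsics K: fx=871.7, fy=649.4, cx=328.8, cy=246.1
Marker side s = 0.153 m; corners in marker frame (Z=0):
  M0 = (-0.0765, +0.0765, 0)
  M1 = (+0.0765, +0.0765, 0)
  M2 = (+0.0765, -0.0765, 0)
  M3 = (-0.0765, -0.0765, 0)
rvec = (-0.5196, 0.5199, 0.2182), |rvec| = θ = 0.76674 rad = 43.931°
Rodrigues: sinθ=0.69379, 1−cosθ=0.27982; R = I + sinθ·[k]× + (1−cosθ)·[k]×²:
    [+0.84868 -0.32602 +0.41647]
    [+0.06886 +0.84883 +0.52416]
    [-0.52440 -0.41617 +0.74284]
t = (0.2997, -0.2844, 1.4744) m
M0: Pc = R·M0+t = (+0.20984, -0.22473, +1.48268); u = 871.7·(+0.20984)/1.48268 + 328.8 = 452.1667, v = 649.4·(-0.22473)/1.48268 + 246.1 = 147.6694
M1: Pc = R·M1+t = (+0.33968, -0.21420, +1.40245); u = 871.7·(+0.33968)/1.40245 + 328.8 = 539.9326, v = 649.4·(-0.21420)/1.40245 + 246.1 = 146.9166
M2: Pc = R·M2+t = (+0.38956, -0.34407, +1.46612); u = 871.7·(+0.38956)/1.46612 + 328.8 = 560.4206, v = 649.4·(-0.34407)/1.46612 + 246.1 = 93.6993
M3: Pc = R·M3+t = (+0.25972, -0.35460, +1.54635); u = 871.7·(+0.25972)/1.54635 + 328.8 = 475.2056, v = 649.4·(-0.35460)/1.54635 + 246.1 = 97.1823

c0=(452.17, 147.67) c1=(539.93, 146.92) c2=(560.42, 93.70) c3=(475.21, 97.18)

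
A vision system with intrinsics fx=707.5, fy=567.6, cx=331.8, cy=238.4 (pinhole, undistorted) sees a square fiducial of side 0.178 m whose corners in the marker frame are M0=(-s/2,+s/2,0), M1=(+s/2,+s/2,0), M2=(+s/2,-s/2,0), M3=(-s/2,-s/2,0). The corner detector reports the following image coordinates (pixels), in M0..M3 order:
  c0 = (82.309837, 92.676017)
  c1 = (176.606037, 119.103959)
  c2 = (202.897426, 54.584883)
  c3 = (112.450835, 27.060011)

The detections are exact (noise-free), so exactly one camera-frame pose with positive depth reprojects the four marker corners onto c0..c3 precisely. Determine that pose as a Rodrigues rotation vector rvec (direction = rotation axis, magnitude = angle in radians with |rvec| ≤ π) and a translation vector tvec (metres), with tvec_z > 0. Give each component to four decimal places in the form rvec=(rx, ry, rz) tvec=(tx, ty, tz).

rvec=(-0.2166, -0.2673, 0.2738) tvec=(-0.3571, -0.3930, 1.3489)

Intrinsics K: fx=707.5, fy=567.6, cx=331.8, cy=238.4
Marker side s = 0.178 m; corners in marker frame (Z=0):
  M0 = (-0.0890, +0.0890, 0)
  M1 = (+0.0890, +0.0890, 0)
  M2 = (+0.0890, -0.0890, 0)
  M3 = (-0.0890, -0.0890, 0)
Detected image corners:
  c0 = (82.309837, 92.676017) px
  c1 = (176.606037, 119.103959) px
  c2 = (202.897426, 54.584883) px
  c3 = (112.450835, 27.060011) px
Planar DLT: solve 8×8 A·h = b for H (H[2,2]=1):
  H  [+543.20310 -184.50246 +144.49442]
  H  [+164.08957 +352.14060 +73.03319]
  H  [+0.17022 -0.18213 +1.00000]
B = K⁻¹H; ‖b₁‖=0.741349, ‖b₂‖=0.741349; λ = 2/(‖b₁‖+‖b₂‖) = 1.348893, sign → tz>0 ⇒ λ=+1.348893
r₁ = λ·B[:,0] = (+0.92797,+0.29352,+0.22961); r₂ = λ·B[:,1] = (-0.23655,+0.94005,-0.24568)
r₃ = r₁×r₂ = (-0.28796,+0.17367,+0.94176); SVD([r₁ r₂ r₃]) → R = UVᵀ:
  R  [+0.92797 -0.23655 -0.28796]
  R  [+0.29352 +0.94005 +0.17367]
  R  [+0.22961 -0.24568 +0.94176]
t = (-0.35711, -0.39299, +1.34889) m
tr R = 2.809780; θ = arccos((tr R − 1)/2) = 0.439675 rad = 25.192°
axis k = ((R−Rᵀ)₃₂, (R−Rᵀ)₁₃, (R−Rᵀ)₂₁) / (2 sinθ) = (-0.492605, -0.607977, +0.622660)
rvec = θ·k = (-0.216586, -0.267312, +0.273768)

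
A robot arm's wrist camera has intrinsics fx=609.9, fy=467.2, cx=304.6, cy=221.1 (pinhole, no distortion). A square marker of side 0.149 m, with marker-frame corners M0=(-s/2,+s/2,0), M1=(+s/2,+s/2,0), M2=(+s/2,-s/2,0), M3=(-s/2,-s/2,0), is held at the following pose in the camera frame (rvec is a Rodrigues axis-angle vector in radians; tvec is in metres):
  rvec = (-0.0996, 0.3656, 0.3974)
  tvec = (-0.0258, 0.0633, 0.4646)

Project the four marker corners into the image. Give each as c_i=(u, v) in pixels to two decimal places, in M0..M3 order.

c0=(156.31, 321.07) c1=(316.71, 391.16) c2=(398.47, 244.21) c3=(230.18, 190.89)

Intrinsics K: fx=609.9, fy=467.2, cx=304.6, cy=221.1
Marker side s = 0.149 m; corners in marker frame (Z=0):
  M0 = (-0.0745, +0.0745, 0)
  M1 = (+0.0745, +0.0745, 0)
  M2 = (+0.0745, -0.0745, 0)
  M3 = (-0.0745, -0.0745, 0)
rvec = (-0.0996, 0.3656, 0.3974), |rvec| = θ = 0.54910 rad = 31.461°
Rodrigues: sinθ=0.52192, 1−cosθ=0.14701; R = I + sinθ·[k]× + (1−cosθ)·[k]×²:
    [+0.85783 -0.39548 +0.32820]
    [+0.35997 +0.91816 +0.16551]
    [-0.36680 -0.02383 +0.92999]
t = (-0.0258, 0.0633, 0.4646) m
M0: Pc = R·M0+t = (-0.11917, +0.10489, +0.49015); u = 609.9·(-0.11917)/0.49015 + 304.6 = 156.3132, v = 467.2·(+0.10489)/0.49015 + 221.1 = 321.0739
M1: Pc = R·M1+t = (+0.00864, +0.15852, +0.43550); u = 609.9·(+0.00864)/0.43550 + 304.6 = 316.7070, v = 467.2·(+0.15852)/0.43550 + 221.1 = 391.1610
M2: Pc = R·M2+t = (+0.06757, +0.02171, +0.43905); u = 609.9·(+0.06757)/0.43905 + 304.6 = 398.4668, v = 467.2·(+0.02171)/0.43905 + 221.1 = 244.2072
M3: Pc = R·M3+t = (-0.06024, -0.03192, +0.49370); u = 609.9·(-0.06024)/0.49370 + 304.6 = 230.1758, v = 467.2·(-0.03192)/0.49370 + 221.1 = 190.8922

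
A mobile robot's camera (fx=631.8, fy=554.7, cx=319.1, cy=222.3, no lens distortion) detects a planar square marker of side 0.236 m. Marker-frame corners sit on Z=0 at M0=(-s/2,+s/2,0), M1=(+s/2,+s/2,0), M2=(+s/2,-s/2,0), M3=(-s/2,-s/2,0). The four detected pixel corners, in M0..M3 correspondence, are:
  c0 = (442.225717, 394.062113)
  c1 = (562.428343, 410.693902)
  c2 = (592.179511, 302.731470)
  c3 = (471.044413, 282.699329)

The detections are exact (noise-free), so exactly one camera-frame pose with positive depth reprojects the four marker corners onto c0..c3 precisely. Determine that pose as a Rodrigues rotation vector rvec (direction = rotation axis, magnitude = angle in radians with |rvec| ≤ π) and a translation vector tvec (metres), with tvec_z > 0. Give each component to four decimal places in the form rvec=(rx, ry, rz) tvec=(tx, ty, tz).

rvec=(0.0852, -0.1317, 0.1995) tvec=(0.3605, 0.2601, 1.1468)

Intrinsics K: fx=631.8, fy=554.7, cx=319.1, cy=222.3
Marker side s = 0.236 m; corners in marker frame (Z=0):
  M0 = (-0.1180, +0.1180, 0)
  M1 = (+0.1180, +0.1180, 0)
  M2 = (+0.1180, -0.1180, 0)
  M3 = (-0.1180, -0.1180, 0)
Detected image corners:
  c0 = (442.225717, 394.062113) px
  c1 = (562.428343, 410.693902) px
  c2 = (592.179511, 302.731470) px
  c3 = (471.044413, 282.699329) px
Planar DLT: solve 8×8 A·h = b for H (H[2,2]=1):
  H  [+573.84990 -92.00785 +517.72367]
  H  [+119.67974 +486.15538 +348.07944]
  H  [+0.12100 +0.06211 +1.00000]
B = K⁻¹H; ‖b₁‖=0.871954, ‖b₂‖=0.871954; λ = 2/(‖b₁‖+‖b₂‖) = 1.146850, sign → tz>0 ⇒ λ=+1.146850
r₁ = λ·B[:,0] = (+0.97157,+0.19182,+0.13877); r₂ = λ·B[:,1] = (-0.20299,+0.97659,+0.07123)
r₃ = r₁×r₂ = (-0.12186,-0.09738,+0.98776); SVD([r₁ r₂ r₃]) → R = UVᵀ:
  R  [+0.97157 -0.20299 -0.12186]
  R  [+0.19182 +0.97659 -0.09738]
  R  [+0.13877 +0.07123 +0.98776]
t = (+0.36054, +0.26005, +1.14685) m
tr R = 2.935914; θ = arccos((tr R − 1)/2) = 0.253833 rad = 14.544°
axis k = ((R−Rᵀ)₃₂, (R−Rᵀ)₁₃, (R−Rᵀ)₂₁) / (2 sinθ) = (+0.335714, -0.518953, +0.786120)
rvec = θ·k = (+0.085215, -0.131727, +0.199543)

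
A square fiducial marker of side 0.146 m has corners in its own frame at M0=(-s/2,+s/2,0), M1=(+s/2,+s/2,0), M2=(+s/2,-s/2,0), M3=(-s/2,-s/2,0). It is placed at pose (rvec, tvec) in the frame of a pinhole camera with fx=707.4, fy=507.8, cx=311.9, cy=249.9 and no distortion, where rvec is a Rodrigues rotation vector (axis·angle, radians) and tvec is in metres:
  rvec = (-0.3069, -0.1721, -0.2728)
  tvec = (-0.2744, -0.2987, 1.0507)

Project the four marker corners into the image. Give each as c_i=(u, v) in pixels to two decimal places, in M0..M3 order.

c0=(87.25, 142.70) c1=(187.46, 128.95) c2=(164.47, 70.78) c3=(67.40, 82.35)

Intrinsics K: fx=707.4, fy=507.8, cx=311.9, cy=249.9
Marker side s = 0.146 m; corners in marker frame (Z=0):
  M0 = (-0.0730, +0.0730, 0)
  M1 = (+0.0730, +0.0730, 0)
  M2 = (+0.0730, -0.0730, 0)
  M3 = (-0.0730, -0.0730, 0)
rvec = (-0.3069, -0.1721, -0.2728), |rvec| = θ = 0.44523 rad = 25.510°
Rodrigues: sinθ=0.43066, 1−cosθ=0.09749; R = I + sinθ·[k]× + (1−cosθ)·[k]×²:
    [+0.94883 +0.28985 -0.12530]
    [-0.23790 +0.91708 +0.31995]
    [+0.20764 -0.27377 +0.93911]
t = (-0.2744, -0.2987, 1.0507) m
M0: Pc = R·M0+t = (-0.32251, -0.21439, +1.01556); u = 707.4·(-0.32251)/1.01556 + 311.9 = 87.2542, v = 507.8·(-0.21439)/1.01556 + 249.9 = 142.7022
M1: Pc = R·M1+t = (-0.18398, -0.24912, +1.04587); u = 707.4·(-0.18398)/1.04587 + 311.9 = 187.4637, v = 507.8·(-0.24912)/1.04587 + 249.9 = 128.9454
M2: Pc = R·M2+t = (-0.22629, -0.38301, +1.08584); u = 707.4·(-0.22629)/1.08584 + 311.9 = 164.4749, v = 507.8·(-0.38301)/1.08584 + 249.9 = 70.7818
M3: Pc = R·M3+t = (-0.36482, -0.34828, +1.05553); u = 707.4·(-0.36482)/1.05553 + 311.9 = 67.3999, v = 507.8·(-0.34828)/1.05553 + 249.9 = 82.3471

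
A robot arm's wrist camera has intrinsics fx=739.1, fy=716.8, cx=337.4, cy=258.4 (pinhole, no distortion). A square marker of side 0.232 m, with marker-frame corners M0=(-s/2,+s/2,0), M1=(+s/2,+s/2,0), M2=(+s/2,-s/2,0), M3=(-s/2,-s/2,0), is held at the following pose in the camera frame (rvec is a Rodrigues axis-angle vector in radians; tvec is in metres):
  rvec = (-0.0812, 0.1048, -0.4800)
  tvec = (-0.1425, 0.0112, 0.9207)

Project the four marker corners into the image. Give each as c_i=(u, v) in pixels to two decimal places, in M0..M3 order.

c0=(182.97, 389.25) c1=(347.85, 306.10) c2=(262.83, 145.64) c3=(103.82, 229.91)

Intrinsics K: fx=739.1, fy=716.8, cx=337.4, cy=258.4
Marker side s = 0.232 m; corners in marker frame (Z=0):
  M0 = (-0.1160, +0.1160, 0)
  M1 = (+0.1160, +0.1160, 0)
  M2 = (+0.1160, -0.1160, 0)
  M3 = (-0.1160, -0.1160, 0)
rvec = (-0.0812, 0.1048, -0.4800), |rvec| = θ = 0.49797 rad = 28.532°
Rodrigues: sinθ=0.47765, 1−cosθ=0.12145; R = I + sinθ·[k]× + (1−cosθ)·[k]×²:
    [+0.88178 +0.45624 +0.11961]
    [-0.46457 +0.88393 +0.05325]
    [-0.08143 -0.10252 +0.99139]
t = (-0.1425, 0.0112, 0.9207) m
M0: Pc = R·M0+t = (-0.19186, +0.16763, +0.91825); u = 739.1·(-0.19186)/0.91825 + 337.4 = 182.9700, v = 716.8·(+0.16763)/0.91825 + 258.4 = 389.2514
M1: Pc = R·M1+t = (+0.01271, +0.05985, +0.89936); u = 739.1·(+0.01271)/0.89936 + 337.4 = 347.8455, v = 716.8·(+0.05985)/0.89936 + 258.4 = 306.0975
M2: Pc = R·M2+t = (-0.09314, -0.14523, +0.92315); u = 739.1·(-0.09314)/0.92315 + 337.4 = 262.8316, v = 716.8·(-0.14523)/0.92315 + 258.4 = 145.6351
M3: Pc = R·M3+t = (-0.29771, -0.03745, +0.94204); u = 739.1·(-0.29771)/0.94204 + 337.4 = 103.8239, v = 716.8·(-0.03745)/0.94204 + 258.4 = 229.9076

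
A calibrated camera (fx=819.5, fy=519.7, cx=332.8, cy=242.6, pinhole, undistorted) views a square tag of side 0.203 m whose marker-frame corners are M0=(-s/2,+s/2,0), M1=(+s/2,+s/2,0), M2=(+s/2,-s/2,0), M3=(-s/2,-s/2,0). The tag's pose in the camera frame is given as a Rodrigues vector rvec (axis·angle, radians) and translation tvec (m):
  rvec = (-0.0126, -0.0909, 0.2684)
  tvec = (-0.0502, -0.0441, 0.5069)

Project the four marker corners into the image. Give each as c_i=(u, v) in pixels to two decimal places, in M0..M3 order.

c0=(44.23, 270.74) c1=(365.42, 324.30) c2=(449.91, 127.27) c3=(134.94, 67.21)

Intrinsics K: fx=819.5, fy=519.7, cx=332.8, cy=242.6
Marker side s = 0.203 m; corners in marker frame (Z=0):
  M0 = (-0.1015, +0.1015, 0)
  M1 = (+0.1015, +0.1015, 0)
  M2 = (+0.1015, -0.1015, 0)
  M3 = (-0.1015, -0.1015, 0)
rvec = (-0.0126, -0.0909, 0.2684), |rvec| = θ = 0.28365 rad = 16.252°
Rodrigues: sinθ=0.27987, 1−cosθ=0.03996; R = I + sinθ·[k]× + (1−cosθ)·[k]×²:
    [+0.96012 -0.26425 -0.09137]
    [+0.26538 +0.96414 +0.00031]
    [+0.08801 -0.02455 +0.99582]
t = (-0.0502, -0.0441, 0.5069) m
M0: Pc = R·M0+t = (-0.17447, +0.02682, +0.49548); u = 819.5·(-0.17447)/0.49548 + 332.8 = 44.2276, v = 519.7·(+0.02682)/0.49548 + 242.6 = 270.7355
M1: Pc = R·M1+t = (+0.02043, +0.08070, +0.51334); u = 819.5·(+0.02043)/0.51334 + 332.8 = 365.4161, v = 519.7·(+0.08070)/0.51334 + 242.6 = 324.2966
M2: Pc = R·M2+t = (+0.07407, -0.11502, +0.51832); u = 819.5·(+0.07407)/0.51832 + 332.8 = 449.9135, v = 519.7·(-0.11502)/0.51832 + 242.6 = 127.2707
M3: Pc = R·M3+t = (-0.12083, -0.16890, +0.50046); u = 819.5·(-0.12083)/0.50046 + 332.8 = 134.9397, v = 519.7·(-0.16890)/0.50046 + 242.6 = 67.2095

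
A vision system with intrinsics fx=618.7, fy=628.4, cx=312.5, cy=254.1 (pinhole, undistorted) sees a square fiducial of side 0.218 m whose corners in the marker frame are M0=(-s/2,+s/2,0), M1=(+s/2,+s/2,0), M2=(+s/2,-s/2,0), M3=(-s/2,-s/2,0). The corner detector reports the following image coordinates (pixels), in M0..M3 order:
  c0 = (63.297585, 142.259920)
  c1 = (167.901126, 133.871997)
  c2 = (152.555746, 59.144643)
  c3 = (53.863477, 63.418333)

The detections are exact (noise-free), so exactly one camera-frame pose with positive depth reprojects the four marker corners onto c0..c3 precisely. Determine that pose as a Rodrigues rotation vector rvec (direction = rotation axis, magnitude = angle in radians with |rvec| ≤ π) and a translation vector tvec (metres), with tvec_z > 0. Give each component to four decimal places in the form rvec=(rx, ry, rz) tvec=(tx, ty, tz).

Intrinsics K: fx=618.7, fy=628.4, cx=312.5, cy=254.1
Marker side s = 0.218 m; corners in marker frame (Z=0):
  M0 = (-0.1090, +0.1090, 0)
  M1 = (+0.1090, +0.1090, 0)
  M2 = (+0.1090, -0.1090, 0)
  M3 = (-0.1090, -0.1090, 0)
Detected image corners:
  c0 = (63.297585, 142.259920) px
  c1 = (167.901126, 133.871997) px
  c2 = (152.555746, 59.144643) px
  c3 = (53.863477, 63.418333) px
Planar DLT: solve 8×8 A·h = b for H (H[2,2]=1):
  H  [+490.08097 +25.02140 +110.43355]
  H  [-6.65393 +322.71333 +98.36792]
  H  [+0.22157 -0.29377 +1.00000]
B = K⁻¹H; ‖b₁‖=0.722360, ‖b₂‖=0.722360; λ = 2/(‖b₁‖+‖b₂‖) = 1.384351, sign → tz>0 ⇒ λ=+1.384351
r₁ = λ·B[:,0] = (+0.94164,-0.13869,+0.30673); r₂ = λ·B[:,1] = (+0.26140,+0.87538,-0.40668)
r₃ = r₁×r₂ = (-0.21210,+0.46312,+0.86054); SVD([r₁ r₂ r₃]) → R = UVᵀ:
  R  [+0.94164 +0.26140 -0.21210]
  R  [-0.13869 +0.87538 +0.46312]
  R  [+0.30673 -0.40668 +0.86054]
t = (-0.45213, -0.34307, +1.38435) m
tr R = 2.677557; θ = arccos((tr R − 1)/2) = 0.575761 rad = 32.989°
axis k = ((R−Rᵀ)₃₂, (R−Rᵀ)₁₃, (R−Rᵀ)₂₁) / (2 sinθ) = (-0.798758, -0.476446, -0.367403)
rvec = θ·k = (-0.459893, -0.274319, -0.211536)

rvec=(-0.4599, -0.2743, -0.2115) tvec=(-0.4521, -0.3431, 1.3844)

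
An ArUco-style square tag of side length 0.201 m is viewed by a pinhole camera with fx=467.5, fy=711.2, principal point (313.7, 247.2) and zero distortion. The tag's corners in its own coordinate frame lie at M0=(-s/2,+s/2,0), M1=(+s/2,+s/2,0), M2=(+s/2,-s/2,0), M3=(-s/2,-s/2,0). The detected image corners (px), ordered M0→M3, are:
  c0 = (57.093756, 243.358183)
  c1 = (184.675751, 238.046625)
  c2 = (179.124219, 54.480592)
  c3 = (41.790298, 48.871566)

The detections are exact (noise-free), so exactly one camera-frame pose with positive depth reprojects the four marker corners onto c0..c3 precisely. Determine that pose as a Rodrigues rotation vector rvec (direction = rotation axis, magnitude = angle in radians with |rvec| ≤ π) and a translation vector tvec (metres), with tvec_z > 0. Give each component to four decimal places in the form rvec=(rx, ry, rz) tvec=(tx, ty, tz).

rvec=(0.2657, -0.2225, -0.0019) tvec=(-0.3179, -0.1042, 0.7584)

Intrinsics K: fx=467.5, fy=711.2, cx=313.7, cy=247.2
Marker side s = 0.201 m; corners in marker frame (Z=0):
  M0 = (-0.1005, +0.1005, 0)
  M1 = (+0.1005, +0.1005, 0)
  M2 = (+0.1005, -0.1005, 0)
  M3 = (-0.1005, -0.1005, 0)
Detected image corners:
  c0 = (57.093756, 243.358183) px
  c1 = (184.675751, 238.046625) px
  c2 = (179.124219, 54.480592) px
  c3 = (41.790298, 48.871566) px
Planar DLT: solve 8×8 A·h = b for H (H[2,2]=1):
  H  [+691.37263 +90.93144 +117.76240]
  H  [+41.78088 +989.88734 +149.45583]
  H  [+0.28716 +0.34368 +1.00000]
B = K⁻¹H; ‖b₁‖=1.318491, ‖b₂‖=1.318491; λ = 2/(‖b₁‖+‖b₂‖) = 0.758443, sign → tz>0 ⇒ λ=+0.758443
r₁ = λ·B[:,0] = (+0.97550,-0.03114,+0.21779); r₂ = λ·B[:,1] = (-0.02738,+0.96504,+0.26066)
r₃ = r₁×r₂ = (-0.21830,-0.26024,+0.94054); SVD([r₁ r₂ r₃]) → R = UVᵀ:
  R  [+0.97550 -0.02738 -0.21830]
  R  [-0.03114 +0.96504 -0.26024]
  R  [+0.21779 +0.26066 +0.94054]
t = (-0.31788, -0.10424, +0.75844) m
tr R = 2.881085; θ = arccos((tr R − 1)/2) = 0.346573 rad = 19.857°
axis k = ((R−Rᵀ)₃₂, (R−Rᵀ)₁₃, (R−Rᵀ)₂₁) / (2 sinθ) = (+0.766754, -0.641918, -0.005533)
rvec = θ·k = (+0.265736, -0.222471, -0.001918)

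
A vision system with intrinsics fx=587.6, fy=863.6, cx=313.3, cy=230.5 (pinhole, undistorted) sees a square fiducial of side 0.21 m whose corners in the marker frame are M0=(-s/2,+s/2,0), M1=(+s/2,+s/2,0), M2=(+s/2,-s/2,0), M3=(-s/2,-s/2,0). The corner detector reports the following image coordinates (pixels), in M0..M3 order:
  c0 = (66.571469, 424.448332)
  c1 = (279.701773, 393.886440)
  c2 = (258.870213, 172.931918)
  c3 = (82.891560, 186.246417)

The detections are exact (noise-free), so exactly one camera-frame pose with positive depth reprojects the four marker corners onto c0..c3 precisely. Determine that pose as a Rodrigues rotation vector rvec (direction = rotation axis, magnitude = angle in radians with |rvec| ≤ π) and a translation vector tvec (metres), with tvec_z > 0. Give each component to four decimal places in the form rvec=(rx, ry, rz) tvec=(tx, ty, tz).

Intrinsics K: fx=587.6, fy=863.6, cx=313.3, cy=230.5
Marker side s = 0.21 m; corners in marker frame (Z=0):
  M0 = (-0.1050, +0.1050, 0)
  M1 = (+0.1050, +0.1050, 0)
  M2 = (+0.1050, -0.1050, 0)
  M3 = (-0.1050, -0.1050, 0)
Detected image corners:
  c0 = (66.571469, 424.448332) px
  c1 = (279.701773, 393.886440) px
  c2 = (258.870213, 172.931918) px
  c3 = (82.891560, 186.246417) px
Planar DLT: solve 8×8 A·h = b for H (H[2,2]=1):
  H  [+964.51230 -143.69642 +174.66414]
  H  [-20.88871 +823.45503 +283.06893]
  H  [+0.27055 -0.91246 +1.00000]
B = K⁻¹H; ‖b₁‖=1.524489, ‖b₂‖=1.524489; λ = 2/(‖b₁‖+‖b₂‖) = 0.655957, sign → tz>0 ⇒ λ=+0.655957
r₁ = λ·B[:,0] = (+0.98209,-0.06323,+0.17747); r₂ = λ·B[:,1] = (+0.15872,+0.78522,-0.59853)
r₃ = r₁×r₂ = (-0.10150,+0.61598,+0.78119); SVD([r₁ r₂ r₃]) → R = UVᵀ:
  R  [+0.98209 +0.15872 -0.10150]
  R  [-0.06323 +0.78522 +0.61598]
  R  [+0.17747 -0.59853 +0.78119]
t = (-0.15476, +0.03993, +0.65596) m
tr R = 2.548502; θ = arccos((tr R − 1)/2) = 0.685266 rad = 39.263°
axis k = ((R−Rᵀ)₃₂, (R−Rᵀ)₁₃, (R−Rᵀ)₂₁) / (2 sinθ) = (-0.959518, -0.220402, -0.175350)
rvec = θ·k = (-0.657525, -0.151034, -0.120162)

rvec=(-0.6575, -0.1510, -0.1202) tvec=(-0.1548, 0.0399, 0.6560)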